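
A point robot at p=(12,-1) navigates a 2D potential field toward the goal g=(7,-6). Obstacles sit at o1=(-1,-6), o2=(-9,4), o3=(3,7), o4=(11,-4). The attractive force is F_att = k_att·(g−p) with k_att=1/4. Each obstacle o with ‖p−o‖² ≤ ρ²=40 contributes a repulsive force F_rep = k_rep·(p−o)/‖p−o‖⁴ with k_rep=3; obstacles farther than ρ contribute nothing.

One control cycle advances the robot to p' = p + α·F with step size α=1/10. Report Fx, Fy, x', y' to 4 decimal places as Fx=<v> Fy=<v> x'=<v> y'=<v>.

F_att = 1/4·(g−p) = 1/4·(-5,-5) = (-1.2500,-1.2500)
o1: d²=194 > ρ²=40 → inactive
o2: d²=466 > ρ²=40 → inactive
o3: d²=145 > ρ²=40 → inactive
o4: d²=10 ≤ ρ²=40; F_rep = 3·(1,3)/10² = (0.0300,0.0900)
F = F_att + ΣF_rep = (-1.2200,-1.1600)
p' = p + 1/10·F = (11.8780,-1.1160)

Fx=-1.2200 Fy=-1.1600 x'=11.8780 y'=-1.1160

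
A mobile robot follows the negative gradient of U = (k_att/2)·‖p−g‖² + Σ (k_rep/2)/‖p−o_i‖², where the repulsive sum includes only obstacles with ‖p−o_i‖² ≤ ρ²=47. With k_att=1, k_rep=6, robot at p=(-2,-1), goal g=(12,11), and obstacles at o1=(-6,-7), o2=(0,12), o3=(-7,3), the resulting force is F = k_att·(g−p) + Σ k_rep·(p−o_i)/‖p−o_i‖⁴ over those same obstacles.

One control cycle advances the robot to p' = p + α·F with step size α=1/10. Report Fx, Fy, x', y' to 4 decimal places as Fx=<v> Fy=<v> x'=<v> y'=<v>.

F_att = 1·(g−p) = 1·(14,12) = (14.0000,12.0000)
o1: d²=52 > ρ²=47 → inactive
o2: d²=173 > ρ²=47 → inactive
o3: d²=41 ≤ ρ²=47; F_rep = 6·(5,-4)/41² = (0.0178,-0.0143)
F = F_att + ΣF_rep = (14.0178,11.9857)
p' = p + 1/10·F = (-0.5982,0.1986)

Fx=14.0178 Fy=11.9857 x'=-0.5982 y'=0.1986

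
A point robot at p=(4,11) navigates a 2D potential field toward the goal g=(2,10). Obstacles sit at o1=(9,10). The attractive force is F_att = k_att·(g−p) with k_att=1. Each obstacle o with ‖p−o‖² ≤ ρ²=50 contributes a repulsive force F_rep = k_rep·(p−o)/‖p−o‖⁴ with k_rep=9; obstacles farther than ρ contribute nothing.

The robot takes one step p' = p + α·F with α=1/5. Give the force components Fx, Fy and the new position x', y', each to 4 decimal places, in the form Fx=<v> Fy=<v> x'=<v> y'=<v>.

F_att = 1·(g−p) = 1·(-2,-1) = (-2.0000,-1.0000)
o1: d²=26 ≤ ρ²=50; F_rep = 9·(-5,1)/26² = (-0.0666,0.0133)
F = F_att + ΣF_rep = (-2.0666,-0.9867)
p' = p + 1/5·F = (3.5867,10.8027)

Fx=-2.0666 Fy=-0.9867 x'=3.5867 y'=10.8027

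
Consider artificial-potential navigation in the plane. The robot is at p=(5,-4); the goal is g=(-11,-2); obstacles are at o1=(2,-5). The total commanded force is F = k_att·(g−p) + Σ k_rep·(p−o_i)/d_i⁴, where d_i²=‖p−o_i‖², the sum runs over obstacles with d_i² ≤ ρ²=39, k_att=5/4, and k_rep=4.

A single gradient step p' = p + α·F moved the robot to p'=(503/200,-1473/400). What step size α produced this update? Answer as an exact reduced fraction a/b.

α = 1/8

F_att = 5/4·(g−p) = 5/4·(-16,2) = (-20.0000,2.5000)
o1: d²=10 ≤ ρ²=39; F_rep = 4·(3,1)/10² = (0.1200,0.0400)
F = F_att + ΣF_rep = (-19.8800,2.5400)
Δp = p'−p = (-2.4850,0.3175); α = Δx/Fx = (-497/200) / (-497/25) = 1/8
check: Δy/Fy = (127/400) / (127/50) = 1/8 ✓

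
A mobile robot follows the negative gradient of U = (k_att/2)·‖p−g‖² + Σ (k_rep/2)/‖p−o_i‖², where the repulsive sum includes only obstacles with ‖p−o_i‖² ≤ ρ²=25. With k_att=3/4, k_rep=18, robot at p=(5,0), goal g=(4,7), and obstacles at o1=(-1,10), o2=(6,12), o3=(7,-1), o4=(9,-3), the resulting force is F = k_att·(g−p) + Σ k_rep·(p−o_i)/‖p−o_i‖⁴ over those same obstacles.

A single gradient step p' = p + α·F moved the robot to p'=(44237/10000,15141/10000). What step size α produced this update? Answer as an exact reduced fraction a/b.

α = 1/4

F_att = 3/4·(g−p) = 3/4·(-1,7) = (-0.7500,5.2500)
o1: d²=136 > ρ²=25 → inactive
o2: d²=145 > ρ²=25 → inactive
o3: d²=5 ≤ ρ²=25; F_rep = 18·(-2,1)/5² = (-1.4400,0.7200)
o4: d²=25 ≤ ρ²=25; F_rep = 18·(-4,3)/25² = (-0.1152,0.0864)
F = F_att + ΣF_rep = (-2.3052,6.0564)
Δp = p'−p = (-0.5763,1.5141); α = Δx/Fx = (-5763/10000) / (-5763/2500) = 1/4
check: Δy/Fy = (15141/10000) / (15141/2500) = 1/4 ✓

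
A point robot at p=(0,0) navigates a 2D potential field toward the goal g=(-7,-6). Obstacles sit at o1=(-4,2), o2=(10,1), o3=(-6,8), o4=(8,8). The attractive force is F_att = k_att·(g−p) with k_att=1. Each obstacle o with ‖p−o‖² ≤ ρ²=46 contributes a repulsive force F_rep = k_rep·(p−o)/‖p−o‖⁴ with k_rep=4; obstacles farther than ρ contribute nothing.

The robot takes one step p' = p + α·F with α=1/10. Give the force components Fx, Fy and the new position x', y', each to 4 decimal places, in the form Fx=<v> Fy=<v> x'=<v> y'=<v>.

Fx=-6.9600 Fy=-6.0200 x'=-0.6960 y'=-0.6020

F_att = 1·(g−p) = 1·(-7,-6) = (-7.0000,-6.0000)
o1: d²=20 ≤ ρ²=46; F_rep = 4·(4,-2)/20² = (0.0400,-0.0200)
o2: d²=101 > ρ²=46 → inactive
o3: d²=100 > ρ²=46 → inactive
o4: d²=128 > ρ²=46 → inactive
F = F_att + ΣF_rep = (-6.9600,-6.0200)
p' = p + 1/10·F = (-0.6960,-0.6020)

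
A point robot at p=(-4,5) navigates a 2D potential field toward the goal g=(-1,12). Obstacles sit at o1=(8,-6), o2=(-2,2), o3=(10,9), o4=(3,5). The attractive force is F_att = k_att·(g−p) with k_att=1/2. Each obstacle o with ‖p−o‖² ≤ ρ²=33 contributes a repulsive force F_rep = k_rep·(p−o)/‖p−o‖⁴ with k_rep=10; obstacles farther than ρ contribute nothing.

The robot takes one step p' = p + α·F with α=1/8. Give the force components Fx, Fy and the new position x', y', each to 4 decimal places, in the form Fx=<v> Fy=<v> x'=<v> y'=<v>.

Fx=1.3817 Fy=3.6775 x'=-3.8273 y'=5.4597

F_att = 1/2·(g−p) = 1/2·(3,7) = (1.5000,3.5000)
o1: d²=265 > ρ²=33 → inactive
o2: d²=13 ≤ ρ²=33; F_rep = 10·(-2,3)/13² = (-0.1183,0.1775)
o3: d²=212 > ρ²=33 → inactive
o4: d²=49 > ρ²=33 → inactive
F = F_att + ΣF_rep = (1.3817,3.6775)
p' = p + 1/8·F = (-3.8273,5.4597)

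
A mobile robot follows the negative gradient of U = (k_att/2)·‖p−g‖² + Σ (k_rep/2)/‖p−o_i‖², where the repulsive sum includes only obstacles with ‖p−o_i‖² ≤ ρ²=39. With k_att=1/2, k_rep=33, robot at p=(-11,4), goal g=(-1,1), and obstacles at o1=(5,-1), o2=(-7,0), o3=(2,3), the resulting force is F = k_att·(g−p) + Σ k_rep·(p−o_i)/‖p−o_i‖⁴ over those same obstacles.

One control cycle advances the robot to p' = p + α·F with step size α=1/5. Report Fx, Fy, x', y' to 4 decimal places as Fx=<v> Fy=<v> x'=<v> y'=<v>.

F_att = 1/2·(g−p) = 1/2·(10,-3) = (5.0000,-1.5000)
o1: d²=281 > ρ²=39 → inactive
o2: d²=32 ≤ ρ²=39; F_rep = 33·(-4,4)/32² = (-0.1289,0.1289)
o3: d²=170 > ρ²=39 → inactive
F = F_att + ΣF_rep = (4.8711,-1.3711)
p' = p + 1/5·F = (-10.0258,3.7258)

Fx=4.8711 Fy=-1.3711 x'=-10.0258 y'=3.7258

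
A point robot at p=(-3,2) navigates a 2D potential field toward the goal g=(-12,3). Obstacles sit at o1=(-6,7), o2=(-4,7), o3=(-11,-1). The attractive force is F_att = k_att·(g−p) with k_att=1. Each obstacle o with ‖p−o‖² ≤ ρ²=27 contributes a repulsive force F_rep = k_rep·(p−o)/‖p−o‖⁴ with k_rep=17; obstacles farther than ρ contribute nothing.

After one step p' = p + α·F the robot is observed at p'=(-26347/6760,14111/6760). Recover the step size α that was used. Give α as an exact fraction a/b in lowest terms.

α = 1/10

F_att = 1·(g−p) = 1·(-9,1) = (-9.0000,1.0000)
o1: d²=34 > ρ²=27 → inactive
o2: d²=26 ≤ ρ²=27; F_rep = 17·(1,-5)/26² = (0.0251,-0.1257)
o3: d²=73 > ρ²=27 → inactive
F = F_att + ΣF_rep = (-8.9749,0.8743)
Δp = p'−p = (-0.8975,0.0874); α = Δx/Fx = (-6067/6760) / (-6067/676) = 1/10
check: Δy/Fy = (591/6760) / (591/676) = 1/10 ✓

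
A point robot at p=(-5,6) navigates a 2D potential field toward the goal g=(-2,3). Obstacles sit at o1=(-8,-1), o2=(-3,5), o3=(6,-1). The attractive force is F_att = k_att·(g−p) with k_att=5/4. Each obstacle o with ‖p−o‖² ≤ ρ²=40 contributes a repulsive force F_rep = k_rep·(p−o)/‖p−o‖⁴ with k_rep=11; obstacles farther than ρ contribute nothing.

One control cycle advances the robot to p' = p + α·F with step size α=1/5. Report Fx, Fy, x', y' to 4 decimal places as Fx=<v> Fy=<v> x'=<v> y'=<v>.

Fx=2.8700 Fy=-3.3100 x'=-4.4260 y'=5.3380

F_att = 5/4·(g−p) = 5/4·(3,-3) = (3.7500,-3.7500)
o1: d²=58 > ρ²=40 → inactive
o2: d²=5 ≤ ρ²=40; F_rep = 11·(-2,1)/5² = (-0.8800,0.4400)
o3: d²=170 > ρ²=40 → inactive
F = F_att + ΣF_rep = (2.8700,-3.3100)
p' = p + 1/5·F = (-4.4260,5.3380)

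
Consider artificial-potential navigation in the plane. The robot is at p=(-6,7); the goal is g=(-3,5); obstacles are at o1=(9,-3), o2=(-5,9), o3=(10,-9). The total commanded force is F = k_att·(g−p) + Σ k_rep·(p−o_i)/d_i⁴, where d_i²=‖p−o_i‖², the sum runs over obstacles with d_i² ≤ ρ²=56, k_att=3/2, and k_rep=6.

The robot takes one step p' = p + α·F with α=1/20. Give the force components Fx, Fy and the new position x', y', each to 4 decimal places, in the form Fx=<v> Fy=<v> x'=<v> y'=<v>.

F_att = 3/2·(g−p) = 3/2·(3,-2) = (4.5000,-3.0000)
o1: d²=325 > ρ²=56 → inactive
o2: d²=5 ≤ ρ²=56; F_rep = 6·(-1,-2)/5² = (-0.2400,-0.4800)
o3: d²=512 > ρ²=56 → inactive
F = F_att + ΣF_rep = (4.2600,-3.4800)
p' = p + 1/20·F = (-5.7870,6.8260)

Fx=4.2600 Fy=-3.4800 x'=-5.7870 y'=6.8260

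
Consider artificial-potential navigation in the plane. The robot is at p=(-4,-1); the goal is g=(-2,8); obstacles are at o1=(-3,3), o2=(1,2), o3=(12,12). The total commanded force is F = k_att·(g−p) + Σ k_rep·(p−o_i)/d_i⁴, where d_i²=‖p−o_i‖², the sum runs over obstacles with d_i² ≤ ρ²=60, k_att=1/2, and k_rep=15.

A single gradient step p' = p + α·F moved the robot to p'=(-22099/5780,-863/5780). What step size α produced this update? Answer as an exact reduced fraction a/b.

F_att = 1/2·(g−p) = 1/2·(2,9) = (1.0000,4.5000)
o1: d²=17 ≤ ρ²=60; F_rep = 15·(-1,-4)/17² = (-0.0519,-0.2076)
o2: d²=34 ≤ ρ²=60; F_rep = 15·(-5,-3)/34² = (-0.0649,-0.0389)
o3: d²=425 > ρ²=60 → inactive
F = F_att + ΣF_rep = (0.8832,4.2535)
Δp = p'−p = (0.1766,0.8507); α = Δx/Fx = (1021/5780) / (1021/1156) = 1/5
check: Δy/Fy = (4917/5780) / (4917/1156) = 1/5 ✓

α = 1/5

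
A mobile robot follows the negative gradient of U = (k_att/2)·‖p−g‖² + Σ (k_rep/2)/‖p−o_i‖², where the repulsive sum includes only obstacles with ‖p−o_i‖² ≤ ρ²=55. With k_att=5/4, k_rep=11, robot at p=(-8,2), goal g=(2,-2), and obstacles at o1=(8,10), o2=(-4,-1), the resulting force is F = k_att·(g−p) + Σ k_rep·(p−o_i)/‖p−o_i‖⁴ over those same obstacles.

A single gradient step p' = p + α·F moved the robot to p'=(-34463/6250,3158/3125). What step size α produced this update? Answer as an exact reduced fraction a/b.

F_att = 5/4·(g−p) = 5/4·(10,-4) = (12.5000,-5.0000)
o1: d²=320 > ρ²=55 → inactive
o2: d²=25 ≤ ρ²=55; F_rep = 11·(-4,3)/25² = (-0.0704,0.0528)
F = F_att + ΣF_rep = (12.4296,-4.9472)
Δp = p'−p = (2.4859,-0.9894); α = Δx/Fx = (15537/6250) / (15537/1250) = 1/5
check: Δy/Fy = (-3092/3125) / (-3092/625) = 1/5 ✓

α = 1/5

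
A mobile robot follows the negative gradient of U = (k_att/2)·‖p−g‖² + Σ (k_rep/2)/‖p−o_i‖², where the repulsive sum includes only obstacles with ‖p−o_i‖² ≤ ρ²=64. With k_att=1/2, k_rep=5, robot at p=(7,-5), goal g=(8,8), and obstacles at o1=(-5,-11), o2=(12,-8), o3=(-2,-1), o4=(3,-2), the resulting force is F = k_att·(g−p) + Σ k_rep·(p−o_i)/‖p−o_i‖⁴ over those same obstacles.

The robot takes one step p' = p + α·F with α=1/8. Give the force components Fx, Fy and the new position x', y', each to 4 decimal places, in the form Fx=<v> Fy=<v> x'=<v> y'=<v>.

F_att = 1/2·(g−p) = 1/2·(1,13) = (0.5000,6.5000)
o1: d²=180 > ρ²=64 → inactive
o2: d²=34 ≤ ρ²=64; F_rep = 5·(-5,3)/34² = (-0.0216,0.0130)
o3: d²=97 > ρ²=64 → inactive
o4: d²=25 ≤ ρ²=64; F_rep = 5·(4,-3)/25² = (0.0320,-0.0240)
F = F_att + ΣF_rep = (0.5104,6.4890)
p' = p + 1/8·F = (7.0638,-4.1889)

Fx=0.5104 Fy=6.4890 x'=7.0638 y'=-4.1889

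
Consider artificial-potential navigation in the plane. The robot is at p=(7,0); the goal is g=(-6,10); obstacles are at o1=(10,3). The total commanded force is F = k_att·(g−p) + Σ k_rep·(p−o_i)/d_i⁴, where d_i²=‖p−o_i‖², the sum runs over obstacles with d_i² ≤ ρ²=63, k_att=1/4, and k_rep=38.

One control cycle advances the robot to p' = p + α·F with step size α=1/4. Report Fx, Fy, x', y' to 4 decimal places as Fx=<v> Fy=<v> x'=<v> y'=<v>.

Fx=-3.6019 Fy=2.1481 x'=6.0995 y'=0.5370

F_att = 1/4·(g−p) = 1/4·(-13,10) = (-3.2500,2.5000)
o1: d²=18 ≤ ρ²=63; F_rep = 38·(-3,-3)/18² = (-0.3519,-0.3519)
F = F_att + ΣF_rep = (-3.6019,2.1481)
p' = p + 1/4·F = (6.0995,0.5370)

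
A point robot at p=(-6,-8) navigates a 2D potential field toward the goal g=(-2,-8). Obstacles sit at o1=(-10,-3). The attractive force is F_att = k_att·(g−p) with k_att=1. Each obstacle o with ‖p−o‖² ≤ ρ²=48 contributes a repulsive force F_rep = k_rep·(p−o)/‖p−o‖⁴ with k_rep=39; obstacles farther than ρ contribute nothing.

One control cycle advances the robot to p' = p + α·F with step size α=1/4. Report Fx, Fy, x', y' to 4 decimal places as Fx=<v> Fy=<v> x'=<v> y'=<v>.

Fx=4.0928 Fy=-0.1160 x'=-4.9768 y'=-8.0290

F_att = 1·(g−p) = 1·(4,0) = (4.0000,0.0000)
o1: d²=41 ≤ ρ²=48; F_rep = 39·(4,-5)/41² = (0.0928,-0.1160)
F = F_att + ΣF_rep = (4.0928,-0.1160)
p' = p + 1/4·F = (-4.9768,-8.0290)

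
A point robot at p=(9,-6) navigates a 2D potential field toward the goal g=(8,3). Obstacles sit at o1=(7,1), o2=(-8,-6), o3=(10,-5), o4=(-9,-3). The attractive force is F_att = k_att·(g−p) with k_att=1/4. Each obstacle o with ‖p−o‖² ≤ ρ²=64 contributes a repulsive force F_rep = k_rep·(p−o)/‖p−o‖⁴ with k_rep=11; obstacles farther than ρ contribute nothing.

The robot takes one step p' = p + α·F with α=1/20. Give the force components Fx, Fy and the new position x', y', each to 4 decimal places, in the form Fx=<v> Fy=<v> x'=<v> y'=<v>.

F_att = 1/4·(g−p) = 1/4·(-1,9) = (-0.2500,2.2500)
o1: d²=53 ≤ ρ²=64; F_rep = 11·(2,-7)/53² = (0.0078,-0.0274)
o2: d²=289 > ρ²=64 → inactive
o3: d²=2 ≤ ρ²=64; F_rep = 11·(-1,-1)/2² = (-2.7500,-2.7500)
o4: d²=333 > ρ²=64 → inactive
F = F_att + ΣF_rep = (-2.9922,-0.5274)
p' = p + 1/20·F = (8.8504,-6.0264)

Fx=-2.9922 Fy=-0.5274 x'=8.8504 y'=-6.0264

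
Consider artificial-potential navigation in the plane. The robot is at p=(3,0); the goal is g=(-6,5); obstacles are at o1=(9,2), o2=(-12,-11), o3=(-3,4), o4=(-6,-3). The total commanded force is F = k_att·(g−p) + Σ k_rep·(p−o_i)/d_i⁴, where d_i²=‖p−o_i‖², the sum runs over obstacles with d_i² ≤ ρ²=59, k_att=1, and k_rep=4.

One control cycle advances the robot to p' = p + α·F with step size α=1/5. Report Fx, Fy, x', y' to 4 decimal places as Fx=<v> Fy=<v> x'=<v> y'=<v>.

F_att = 1·(g−p) = 1·(-9,5) = (-9.0000,5.0000)
o1: d²=40 ≤ ρ²=59; F_rep = 4·(-6,-2)/40² = (-0.0150,-0.0050)
o2: d²=346 > ρ²=59 → inactive
o3: d²=52 ≤ ρ²=59; F_rep = 4·(6,-4)/52² = (0.0089,-0.0059)
o4: d²=90 > ρ²=59 → inactive
F = F_att + ΣF_rep = (-9.0061,4.9891)
p' = p + 1/5·F = (1.1988,0.9978)

Fx=-9.0061 Fy=4.9891 x'=1.1988 y'=0.9978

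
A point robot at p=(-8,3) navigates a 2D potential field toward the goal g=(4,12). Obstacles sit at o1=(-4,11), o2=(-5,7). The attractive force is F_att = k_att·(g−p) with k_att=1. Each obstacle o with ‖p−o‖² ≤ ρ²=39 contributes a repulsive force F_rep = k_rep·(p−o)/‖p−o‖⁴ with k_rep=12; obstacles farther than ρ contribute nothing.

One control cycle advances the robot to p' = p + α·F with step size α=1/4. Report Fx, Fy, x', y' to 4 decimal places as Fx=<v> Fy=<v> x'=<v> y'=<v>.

Fx=11.9424 Fy=8.9232 x'=-5.0144 y'=5.2308

F_att = 1·(g−p) = 1·(12,9) = (12.0000,9.0000)
o1: d²=80 > ρ²=39 → inactive
o2: d²=25 ≤ ρ²=39; F_rep = 12·(-3,-4)/25² = (-0.0576,-0.0768)
F = F_att + ΣF_rep = (11.9424,8.9232)
p' = p + 1/4·F = (-5.0144,5.2308)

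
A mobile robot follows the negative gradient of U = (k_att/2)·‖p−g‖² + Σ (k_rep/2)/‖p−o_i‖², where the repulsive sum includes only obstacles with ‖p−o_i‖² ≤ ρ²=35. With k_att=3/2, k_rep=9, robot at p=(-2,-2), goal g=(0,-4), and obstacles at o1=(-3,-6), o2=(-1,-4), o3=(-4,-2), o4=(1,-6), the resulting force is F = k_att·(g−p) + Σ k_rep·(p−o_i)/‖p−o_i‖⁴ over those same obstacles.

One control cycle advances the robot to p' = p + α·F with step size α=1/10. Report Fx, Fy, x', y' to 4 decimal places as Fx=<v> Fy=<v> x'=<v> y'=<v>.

F_att = 3/2·(g−p) = 3/2·(2,-2) = (3.0000,-3.0000)
o1: d²=17 ≤ ρ²=35; F_rep = 9·(1,4)/17² = (0.0311,0.1246)
o2: d²=5 ≤ ρ²=35; F_rep = 9·(-1,2)/5² = (-0.3600,0.7200)
o3: d²=4 ≤ ρ²=35; F_rep = 9·(2,0)/4² = (1.1250,0.0000)
o4: d²=25 ≤ ρ²=35; F_rep = 9·(-3,4)/25² = (-0.0432,0.0576)
F = F_att + ΣF_rep = (3.7529,-2.0978)
p' = p + 1/10·F = (-1.6247,-2.2098)

Fx=3.7529 Fy=-2.0978 x'=-1.6247 y'=-2.2098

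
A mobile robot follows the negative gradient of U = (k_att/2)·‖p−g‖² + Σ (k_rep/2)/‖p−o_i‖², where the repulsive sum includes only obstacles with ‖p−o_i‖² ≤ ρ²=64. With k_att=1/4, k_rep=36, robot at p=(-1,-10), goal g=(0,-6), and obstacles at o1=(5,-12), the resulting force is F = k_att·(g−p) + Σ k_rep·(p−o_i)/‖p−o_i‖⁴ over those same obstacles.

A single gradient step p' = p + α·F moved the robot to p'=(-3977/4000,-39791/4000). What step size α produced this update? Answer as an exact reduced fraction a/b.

F_att = 1/4·(g−p) = 1/4·(1,4) = (0.2500,1.0000)
o1: d²=40 ≤ ρ²=64; F_rep = 36·(-6,2)/40² = (-0.1350,0.0450)
F = F_att + ΣF_rep = (0.1150,1.0450)
Δp = p'−p = (0.0057,0.0522); α = Δx/Fx = (23/4000) / (23/200) = 1/20
check: Δy/Fy = (209/4000) / (209/200) = 1/20 ✓

α = 1/20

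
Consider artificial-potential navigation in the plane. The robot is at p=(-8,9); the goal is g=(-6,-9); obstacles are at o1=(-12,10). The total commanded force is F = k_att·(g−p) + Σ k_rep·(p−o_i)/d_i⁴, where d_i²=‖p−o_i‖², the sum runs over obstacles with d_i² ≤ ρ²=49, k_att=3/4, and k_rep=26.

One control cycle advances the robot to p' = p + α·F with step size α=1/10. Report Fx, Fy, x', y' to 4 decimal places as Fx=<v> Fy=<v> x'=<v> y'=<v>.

F_att = 3/4·(g−p) = 3/4·(2,-18) = (1.5000,-13.5000)
o1: d²=17 ≤ ρ²=49; F_rep = 26·(4,-1)/17² = (0.3599,-0.0900)
F = F_att + ΣF_rep = (1.8599,-13.5900)
p' = p + 1/10·F = (-7.8140,7.6410)

Fx=1.8599 Fy=-13.5900 x'=-7.8140 y'=7.6410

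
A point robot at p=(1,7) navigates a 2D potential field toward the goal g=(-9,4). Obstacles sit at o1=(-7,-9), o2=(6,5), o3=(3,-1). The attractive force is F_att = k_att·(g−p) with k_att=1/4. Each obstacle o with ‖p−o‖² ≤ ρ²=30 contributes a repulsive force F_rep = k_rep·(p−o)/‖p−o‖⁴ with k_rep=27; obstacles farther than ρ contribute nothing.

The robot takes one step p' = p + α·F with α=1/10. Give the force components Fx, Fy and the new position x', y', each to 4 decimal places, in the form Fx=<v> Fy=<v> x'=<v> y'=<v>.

Fx=-2.6605 Fy=-0.6858 x'=0.7339 y'=6.9314

F_att = 1/4·(g−p) = 1/4·(-10,-3) = (-2.5000,-0.7500)
o1: d²=320 > ρ²=30 → inactive
o2: d²=29 ≤ ρ²=30; F_rep = 27·(-5,2)/29² = (-0.1605,0.0642)
o3: d²=68 > ρ²=30 → inactive
F = F_att + ΣF_rep = (-2.6605,-0.6858)
p' = p + 1/10·F = (0.7339,6.9314)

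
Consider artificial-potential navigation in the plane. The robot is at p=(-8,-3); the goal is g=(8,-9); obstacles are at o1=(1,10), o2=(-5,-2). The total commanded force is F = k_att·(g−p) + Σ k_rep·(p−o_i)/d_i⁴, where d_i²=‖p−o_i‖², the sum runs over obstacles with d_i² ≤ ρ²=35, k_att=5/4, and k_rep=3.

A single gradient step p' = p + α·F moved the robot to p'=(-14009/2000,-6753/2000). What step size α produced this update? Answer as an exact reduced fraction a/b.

α = 1/20

F_att = 5/4·(g−p) = 5/4·(16,-6) = (20.0000,-7.5000)
o1: d²=250 > ρ²=35 → inactive
o2: d²=10 ≤ ρ²=35; F_rep = 3·(-3,-1)/10² = (-0.0900,-0.0300)
F = F_att + ΣF_rep = (19.9100,-7.5300)
Δp = p'−p = (0.9955,-0.3765); α = Δx/Fx = (1991/2000) / (1991/100) = 1/20
check: Δy/Fy = (-753/2000) / (-753/100) = 1/20 ✓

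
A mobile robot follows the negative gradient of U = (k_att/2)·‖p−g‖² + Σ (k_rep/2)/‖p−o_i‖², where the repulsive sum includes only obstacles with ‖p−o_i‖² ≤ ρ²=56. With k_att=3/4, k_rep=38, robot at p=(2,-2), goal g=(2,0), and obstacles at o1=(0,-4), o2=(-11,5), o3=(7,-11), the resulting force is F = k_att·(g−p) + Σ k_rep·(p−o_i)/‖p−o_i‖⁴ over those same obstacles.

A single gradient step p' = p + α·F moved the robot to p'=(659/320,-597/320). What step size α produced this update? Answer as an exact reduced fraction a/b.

F_att = 3/4·(g−p) = 3/4·(0,2) = (0.0000,1.5000)
o1: d²=8 ≤ ρ²=56; F_rep = 38·(2,2)/8² = (1.1875,1.1875)
o2: d²=218 > ρ²=56 → inactive
o3: d²=106 > ρ²=56 → inactive
F = F_att + ΣF_rep = (1.1875,2.6875)
Δp = p'−p = (0.0594,0.1344); α = Δx/Fx = (19/320) / (19/16) = 1/20
check: Δy/Fy = (43/320) / (43/16) = 1/20 ✓

α = 1/20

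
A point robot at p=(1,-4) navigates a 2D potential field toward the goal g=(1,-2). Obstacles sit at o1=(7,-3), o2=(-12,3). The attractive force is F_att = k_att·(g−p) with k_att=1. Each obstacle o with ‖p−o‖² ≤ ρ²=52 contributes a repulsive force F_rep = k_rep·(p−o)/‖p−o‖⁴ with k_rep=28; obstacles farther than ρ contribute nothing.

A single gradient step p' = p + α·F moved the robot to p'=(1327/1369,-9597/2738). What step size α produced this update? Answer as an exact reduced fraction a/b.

F_att = 1·(g−p) = 1·(0,2) = (0.0000,2.0000)
o1: d²=37 ≤ ρ²=52; F_rep = 28·(-6,-1)/37² = (-0.1227,-0.0205)
o2: d²=218 > ρ²=52 → inactive
F = F_att + ΣF_rep = (-0.1227,1.9795)
Δp = p'−p = (-0.0307,0.4949); α = Δx/Fx = (-42/1369) / (-168/1369) = 1/4
check: Δy/Fy = (1355/2738) / (2710/1369) = 1/4 ✓

α = 1/4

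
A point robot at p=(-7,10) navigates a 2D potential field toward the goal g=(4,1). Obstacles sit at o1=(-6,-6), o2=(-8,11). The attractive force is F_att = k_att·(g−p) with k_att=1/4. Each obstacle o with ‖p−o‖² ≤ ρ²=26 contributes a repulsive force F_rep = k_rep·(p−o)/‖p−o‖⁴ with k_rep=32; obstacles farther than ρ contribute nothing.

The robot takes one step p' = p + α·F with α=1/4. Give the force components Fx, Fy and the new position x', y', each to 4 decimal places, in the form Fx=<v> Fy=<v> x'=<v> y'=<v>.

Fx=10.7500 Fy=-10.2500 x'=-4.3125 y'=7.4375

F_att = 1/4·(g−p) = 1/4·(11,-9) = (2.7500,-2.2500)
o1: d²=257 > ρ²=26 → inactive
o2: d²=2 ≤ ρ²=26; F_rep = 32·(1,-1)/2² = (8.0000,-8.0000)
F = F_att + ΣF_rep = (10.7500,-10.2500)
p' = p + 1/4·F = (-4.3125,7.4375)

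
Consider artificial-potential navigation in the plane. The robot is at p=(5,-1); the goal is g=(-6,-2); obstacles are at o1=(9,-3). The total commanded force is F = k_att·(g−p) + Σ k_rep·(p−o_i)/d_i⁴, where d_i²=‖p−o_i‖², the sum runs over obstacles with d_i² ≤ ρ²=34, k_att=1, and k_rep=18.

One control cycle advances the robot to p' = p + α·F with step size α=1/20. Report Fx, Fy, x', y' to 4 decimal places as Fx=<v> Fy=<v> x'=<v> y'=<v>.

Fx=-11.1800 Fy=-0.9100 x'=4.4410 y'=-1.0455

F_att = 1·(g−p) = 1·(-11,-1) = (-11.0000,-1.0000)
o1: d²=20 ≤ ρ²=34; F_rep = 18·(-4,2)/20² = (-0.1800,0.0900)
F = F_att + ΣF_rep = (-11.1800,-0.9100)
p' = p + 1/20·F = (4.4410,-1.0455)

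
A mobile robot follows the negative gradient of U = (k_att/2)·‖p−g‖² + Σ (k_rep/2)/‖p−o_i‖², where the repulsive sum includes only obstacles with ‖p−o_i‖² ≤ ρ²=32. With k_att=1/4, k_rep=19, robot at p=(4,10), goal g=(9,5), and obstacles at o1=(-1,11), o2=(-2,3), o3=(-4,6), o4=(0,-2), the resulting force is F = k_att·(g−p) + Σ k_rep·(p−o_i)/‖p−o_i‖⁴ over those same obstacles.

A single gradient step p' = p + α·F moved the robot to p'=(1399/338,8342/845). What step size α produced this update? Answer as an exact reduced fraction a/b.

F_att = 1/4·(g−p) = 1/4·(5,-5) = (1.2500,-1.2500)
o1: d²=26 ≤ ρ²=32; F_rep = 19·(5,-1)/26² = (0.1405,-0.0281)
o2: d²=85 > ρ²=32 → inactive
o3: d²=80 > ρ²=32 → inactive
o4: d²=160 > ρ²=32 → inactive
F = F_att + ΣF_rep = (1.3905,-1.2781)
Δp = p'−p = (0.1391,-0.1278); α = Δx/Fx = (47/338) / (235/169) = 1/10
check: Δy/Fy = (-108/845) / (-216/169) = 1/10 ✓

α = 1/10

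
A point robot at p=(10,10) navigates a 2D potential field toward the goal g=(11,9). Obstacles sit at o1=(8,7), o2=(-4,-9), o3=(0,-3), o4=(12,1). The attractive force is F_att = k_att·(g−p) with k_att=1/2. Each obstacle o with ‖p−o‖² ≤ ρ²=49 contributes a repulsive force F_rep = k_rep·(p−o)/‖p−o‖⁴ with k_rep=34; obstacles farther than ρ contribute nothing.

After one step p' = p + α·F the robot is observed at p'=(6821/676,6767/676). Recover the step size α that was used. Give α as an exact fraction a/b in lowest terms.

F_att = 1/2·(g−p) = 1/2·(1,-1) = (0.5000,-0.5000)
o1: d²=13 ≤ ρ²=49; F_rep = 34·(2,3)/13² = (0.4024,0.6036)
o2: d²=557 > ρ²=49 → inactive
o3: d²=269 > ρ²=49 → inactive
o4: d²=85 > ρ²=49 → inactive
F = F_att + ΣF_rep = (0.9024,0.1036)
Δp = p'−p = (0.0902,0.0104); α = Δx/Fx = (61/676) / (305/338) = 1/10
check: Δy/Fy = (7/676) / (35/338) = 1/10 ✓

α = 1/10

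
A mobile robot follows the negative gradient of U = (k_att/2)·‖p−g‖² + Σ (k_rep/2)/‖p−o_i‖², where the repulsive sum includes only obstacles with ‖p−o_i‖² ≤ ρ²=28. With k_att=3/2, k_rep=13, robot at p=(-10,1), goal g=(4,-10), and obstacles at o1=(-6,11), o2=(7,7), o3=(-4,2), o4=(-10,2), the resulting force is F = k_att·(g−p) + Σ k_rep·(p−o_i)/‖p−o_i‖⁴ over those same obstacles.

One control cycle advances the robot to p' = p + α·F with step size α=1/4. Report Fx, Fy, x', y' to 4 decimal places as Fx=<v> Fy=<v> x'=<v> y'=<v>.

Fx=21.0000 Fy=-29.5000 x'=-4.7500 y'=-6.3750

F_att = 3/2·(g−p) = 3/2·(14,-11) = (21.0000,-16.5000)
o1: d²=116 > ρ²=28 → inactive
o2: d²=325 > ρ²=28 → inactive
o3: d²=37 > ρ²=28 → inactive
o4: d²=1 ≤ ρ²=28; F_rep = 13·(0,-1)/1² = (0.0000,-13.0000)
F = F_att + ΣF_rep = (21.0000,-29.5000)
p' = p + 1/4·F = (-4.7500,-6.3750)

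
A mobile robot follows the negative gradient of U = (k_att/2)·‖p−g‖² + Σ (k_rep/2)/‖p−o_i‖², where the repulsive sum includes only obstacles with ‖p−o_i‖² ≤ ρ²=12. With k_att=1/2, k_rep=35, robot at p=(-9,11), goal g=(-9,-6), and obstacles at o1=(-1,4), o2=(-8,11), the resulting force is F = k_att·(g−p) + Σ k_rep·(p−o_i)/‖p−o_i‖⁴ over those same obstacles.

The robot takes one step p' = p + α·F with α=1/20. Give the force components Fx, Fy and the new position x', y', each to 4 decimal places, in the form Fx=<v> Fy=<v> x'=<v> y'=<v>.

Fx=-35.0000 Fy=-8.5000 x'=-10.7500 y'=10.5750

F_att = 1/2·(g−p) = 1/2·(0,-17) = (0.0000,-8.5000)
o1: d²=113 > ρ²=12 → inactive
o2: d²=1 ≤ ρ²=12; F_rep = 35·(-1,0)/1² = (-35.0000,0.0000)
F = F_att + ΣF_rep = (-35.0000,-8.5000)
p' = p + 1/20·F = (-10.7500,10.5750)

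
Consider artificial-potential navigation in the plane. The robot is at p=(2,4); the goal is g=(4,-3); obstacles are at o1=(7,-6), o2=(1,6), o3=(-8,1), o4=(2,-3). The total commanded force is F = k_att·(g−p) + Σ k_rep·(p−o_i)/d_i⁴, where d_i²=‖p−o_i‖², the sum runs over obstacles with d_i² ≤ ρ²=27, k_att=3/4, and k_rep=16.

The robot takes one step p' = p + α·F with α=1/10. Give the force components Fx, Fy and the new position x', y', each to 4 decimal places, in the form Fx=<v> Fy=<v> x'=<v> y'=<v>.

F_att = 3/4·(g−p) = 3/4·(2,-7) = (1.5000,-5.2500)
o1: d²=125 > ρ²=27 → inactive
o2: d²=5 ≤ ρ²=27; F_rep = 16·(1,-2)/5² = (0.6400,-1.2800)
o3: d²=109 > ρ²=27 → inactive
o4: d²=49 > ρ²=27 → inactive
F = F_att + ΣF_rep = (2.1400,-6.5300)
p' = p + 1/10·F = (2.2140,3.3470)

Fx=2.1400 Fy=-6.5300 x'=2.2140 y'=3.3470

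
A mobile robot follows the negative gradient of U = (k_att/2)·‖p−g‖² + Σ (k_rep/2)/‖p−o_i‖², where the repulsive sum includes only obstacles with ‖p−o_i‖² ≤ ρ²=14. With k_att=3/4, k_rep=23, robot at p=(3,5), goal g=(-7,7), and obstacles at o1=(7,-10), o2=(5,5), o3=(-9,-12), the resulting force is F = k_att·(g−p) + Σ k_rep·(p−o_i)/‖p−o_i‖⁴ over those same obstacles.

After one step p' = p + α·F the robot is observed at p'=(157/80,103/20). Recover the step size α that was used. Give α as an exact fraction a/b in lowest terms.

α = 1/10

F_att = 3/4·(g−p) = 3/4·(-10,2) = (-7.5000,1.5000)
o1: d²=241 > ρ²=14 → inactive
o2: d²=4 ≤ ρ²=14; F_rep = 23·(-2,0)/4² = (-2.8750,0.0000)
o3: d²=433 > ρ²=14 → inactive
F = F_att + ΣF_rep = (-10.3750,1.5000)
Δp = p'−p = (-1.0375,0.1500); α = Δx/Fx = (-83/80) / (-83/8) = 1/10
check: Δy/Fy = (3/20) / (3/2) = 1/10 ✓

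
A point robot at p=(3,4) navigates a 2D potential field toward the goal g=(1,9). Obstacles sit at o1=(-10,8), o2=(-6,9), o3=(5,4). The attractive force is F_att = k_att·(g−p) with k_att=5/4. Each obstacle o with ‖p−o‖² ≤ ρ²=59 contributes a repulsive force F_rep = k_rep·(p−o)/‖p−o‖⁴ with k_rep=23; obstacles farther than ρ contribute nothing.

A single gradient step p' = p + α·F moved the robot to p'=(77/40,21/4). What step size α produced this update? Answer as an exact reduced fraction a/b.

α = 1/5

F_att = 5/4·(g−p) = 5/4·(-2,5) = (-2.5000,6.2500)
o1: d²=185 > ρ²=59 → inactive
o2: d²=106 > ρ²=59 → inactive
o3: d²=4 ≤ ρ²=59; F_rep = 23·(-2,0)/4² = (-2.8750,0.0000)
F = F_att + ΣF_rep = (-5.3750,6.2500)
Δp = p'−p = (-1.0750,1.2500); α = Δx/Fx = (-43/40) / (-43/8) = 1/5
check: Δy/Fy = (5/4) / (25/4) = 1/5 ✓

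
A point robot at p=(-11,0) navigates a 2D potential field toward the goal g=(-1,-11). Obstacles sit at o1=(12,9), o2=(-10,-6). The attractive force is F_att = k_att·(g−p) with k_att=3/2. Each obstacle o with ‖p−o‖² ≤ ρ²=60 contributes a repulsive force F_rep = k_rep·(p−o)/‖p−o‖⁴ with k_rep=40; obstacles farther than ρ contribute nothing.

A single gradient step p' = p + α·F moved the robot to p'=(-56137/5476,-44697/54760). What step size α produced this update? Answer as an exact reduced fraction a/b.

F_att = 3/2·(g−p) = 3/2·(10,-11) = (15.0000,-16.5000)
o1: d²=610 > ρ²=60 → inactive
o2: d²=37 ≤ ρ²=60; F_rep = 40·(-1,6)/37² = (-0.0292,0.1753)
F = F_att + ΣF_rep = (14.9708,-16.3247)
Δp = p'−p = (0.7485,-0.8162); α = Δx/Fx = (4099/5476) / (20495/1369) = 1/20
check: Δy/Fy = (-44697/54760) / (-44697/2738) = 1/20 ✓

α = 1/20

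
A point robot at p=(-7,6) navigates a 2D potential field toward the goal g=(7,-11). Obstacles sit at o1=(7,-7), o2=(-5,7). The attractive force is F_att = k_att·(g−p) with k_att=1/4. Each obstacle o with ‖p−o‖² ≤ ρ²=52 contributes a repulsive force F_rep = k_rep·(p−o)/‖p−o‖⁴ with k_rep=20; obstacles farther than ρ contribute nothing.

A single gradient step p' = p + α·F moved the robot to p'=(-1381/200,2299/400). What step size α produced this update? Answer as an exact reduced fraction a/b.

F_att = 1/4·(g−p) = 1/4·(14,-17) = (3.5000,-4.2500)
o1: d²=365 > ρ²=52 → inactive
o2: d²=5 ≤ ρ²=52; F_rep = 20·(-2,-1)/5² = (-1.6000,-0.8000)
F = F_att + ΣF_rep = (1.9000,-5.0500)
Δp = p'−p = (0.0950,-0.2525); α = Δx/Fx = (19/200) / (19/10) = 1/20
check: Δy/Fy = (-101/400) / (-101/20) = 1/20 ✓

α = 1/20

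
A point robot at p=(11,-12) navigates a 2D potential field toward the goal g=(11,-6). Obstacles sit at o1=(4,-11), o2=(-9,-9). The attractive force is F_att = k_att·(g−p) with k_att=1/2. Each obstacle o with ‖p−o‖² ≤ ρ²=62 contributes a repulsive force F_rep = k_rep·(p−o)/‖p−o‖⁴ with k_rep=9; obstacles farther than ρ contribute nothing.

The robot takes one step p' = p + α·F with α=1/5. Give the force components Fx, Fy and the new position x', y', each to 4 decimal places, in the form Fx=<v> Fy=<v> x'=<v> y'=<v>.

F_att = 1/2·(g−p) = 1/2·(0,6) = (0.0000,3.0000)
o1: d²=50 ≤ ρ²=62; F_rep = 9·(7,-1)/50² = (0.0252,-0.0036)
o2: d²=409 > ρ²=62 → inactive
F = F_att + ΣF_rep = (0.0252,2.9964)
p' = p + 1/5·F = (11.0050,-11.4007)

Fx=0.0252 Fy=2.9964 x'=11.0050 y'=-11.4007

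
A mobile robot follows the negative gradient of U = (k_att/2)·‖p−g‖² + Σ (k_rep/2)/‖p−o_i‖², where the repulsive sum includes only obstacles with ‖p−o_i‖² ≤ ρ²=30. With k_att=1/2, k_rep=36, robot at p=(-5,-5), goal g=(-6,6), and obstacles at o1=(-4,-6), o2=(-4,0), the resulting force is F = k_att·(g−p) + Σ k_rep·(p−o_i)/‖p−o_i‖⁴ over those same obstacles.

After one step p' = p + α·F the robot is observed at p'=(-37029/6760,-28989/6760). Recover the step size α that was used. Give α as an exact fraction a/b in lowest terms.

α = 1/20

F_att = 1/2·(g−p) = 1/2·(-1,11) = (-0.5000,5.5000)
o1: d²=2 ≤ ρ²=30; F_rep = 36·(-1,1)/2² = (-9.0000,9.0000)
o2: d²=26 ≤ ρ²=30; F_rep = 36·(-1,-5)/26² = (-0.0533,-0.2663)
F = F_att + ΣF_rep = (-9.5533,14.2337)
Δp = p'−p = (-0.4777,0.7117); α = Δx/Fx = (-3229/6760) / (-3229/338) = 1/20
check: Δy/Fy = (4811/6760) / (4811/338) = 1/20 ✓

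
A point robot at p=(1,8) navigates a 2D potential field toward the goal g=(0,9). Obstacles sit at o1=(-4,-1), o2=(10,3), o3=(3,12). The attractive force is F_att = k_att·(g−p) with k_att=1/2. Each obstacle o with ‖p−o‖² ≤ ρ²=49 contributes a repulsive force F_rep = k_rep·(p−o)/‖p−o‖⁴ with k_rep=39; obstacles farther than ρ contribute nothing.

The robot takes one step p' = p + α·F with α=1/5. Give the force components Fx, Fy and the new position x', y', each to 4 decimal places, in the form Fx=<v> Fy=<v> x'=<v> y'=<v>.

Fx=-0.6950 Fy=0.1100 x'=0.8610 y'=8.0220

F_att = 1/2·(g−p) = 1/2·(-1,1) = (-0.5000,0.5000)
o1: d²=106 > ρ²=49 → inactive
o2: d²=106 > ρ²=49 → inactive
o3: d²=20 ≤ ρ²=49; F_rep = 39·(-2,-4)/20² = (-0.1950,-0.3900)
F = F_att + ΣF_rep = (-0.6950,0.1100)
p' = p + 1/5·F = (0.8610,8.0220)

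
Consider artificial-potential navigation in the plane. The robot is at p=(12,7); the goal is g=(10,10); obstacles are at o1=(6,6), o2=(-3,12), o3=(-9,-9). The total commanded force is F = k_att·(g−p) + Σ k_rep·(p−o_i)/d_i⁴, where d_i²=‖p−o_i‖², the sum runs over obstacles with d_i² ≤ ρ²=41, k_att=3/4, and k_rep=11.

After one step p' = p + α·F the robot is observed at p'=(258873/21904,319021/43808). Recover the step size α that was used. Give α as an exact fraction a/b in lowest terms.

α = 1/8

F_att = 3/4·(g−p) = 3/4·(-2,3) = (-1.5000,2.2500)
o1: d²=37 ≤ ρ²=41; F_rep = 11·(6,1)/37² = (0.0482,0.0080)
o2: d²=250 > ρ²=41 → inactive
o3: d²=697 > ρ²=41 → inactive
F = F_att + ΣF_rep = (-1.4518,2.2580)
Δp = p'−p = (-0.1815,0.2823); α = Δx/Fx = (-3975/21904) / (-3975/2738) = 1/8
check: Δy/Fy = (12365/43808) / (12365/5476) = 1/8 ✓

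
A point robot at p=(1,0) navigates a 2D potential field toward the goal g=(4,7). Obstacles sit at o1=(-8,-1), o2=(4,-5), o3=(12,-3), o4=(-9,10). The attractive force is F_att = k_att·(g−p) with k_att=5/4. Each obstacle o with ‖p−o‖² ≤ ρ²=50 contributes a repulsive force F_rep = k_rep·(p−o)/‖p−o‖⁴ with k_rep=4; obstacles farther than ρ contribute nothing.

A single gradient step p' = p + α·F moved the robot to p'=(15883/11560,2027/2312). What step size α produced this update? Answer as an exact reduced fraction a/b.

α = 1/10

F_att = 5/4·(g−p) = 5/4·(3,7) = (3.7500,8.7500)
o1: d²=82 > ρ²=50 → inactive
o2: d²=34 ≤ ρ²=50; F_rep = 4·(-3,5)/34² = (-0.0104,0.0173)
o3: d²=130 > ρ²=50 → inactive
o4: d²=200 > ρ²=50 → inactive
F = F_att + ΣF_rep = (3.7396,8.7673)
Δp = p'−p = (0.3740,0.8767); α = Δx/Fx = (4323/11560) / (4323/1156) = 1/10
check: Δy/Fy = (2027/2312) / (10135/1156) = 1/10 ✓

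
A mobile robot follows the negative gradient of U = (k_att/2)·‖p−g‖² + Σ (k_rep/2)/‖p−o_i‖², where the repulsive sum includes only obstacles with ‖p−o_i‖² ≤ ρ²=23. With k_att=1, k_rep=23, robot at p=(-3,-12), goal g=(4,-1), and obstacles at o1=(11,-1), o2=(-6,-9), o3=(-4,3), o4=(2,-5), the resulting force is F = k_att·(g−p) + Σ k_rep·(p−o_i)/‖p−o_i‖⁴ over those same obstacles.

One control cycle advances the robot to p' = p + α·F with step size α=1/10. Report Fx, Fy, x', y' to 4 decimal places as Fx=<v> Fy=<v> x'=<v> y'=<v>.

Fx=7.2130 Fy=10.7870 x'=-2.2787 y'=-10.9213

F_att = 1·(g−p) = 1·(7,11) = (7.0000,11.0000)
o1: d²=317 > ρ²=23 → inactive
o2: d²=18 ≤ ρ²=23; F_rep = 23·(3,-3)/18² = (0.2130,-0.2130)
o3: d²=226 > ρ²=23 → inactive
o4: d²=74 > ρ²=23 → inactive
F = F_att + ΣF_rep = (7.2130,10.7870)
p' = p + 1/10·F = (-2.2787,-10.9213)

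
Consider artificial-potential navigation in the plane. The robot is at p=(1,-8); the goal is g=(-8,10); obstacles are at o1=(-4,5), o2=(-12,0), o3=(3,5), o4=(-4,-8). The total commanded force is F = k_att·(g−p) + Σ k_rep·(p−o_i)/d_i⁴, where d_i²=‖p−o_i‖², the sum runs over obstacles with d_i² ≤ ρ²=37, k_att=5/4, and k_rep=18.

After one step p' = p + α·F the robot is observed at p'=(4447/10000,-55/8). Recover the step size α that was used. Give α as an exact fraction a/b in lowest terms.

F_att = 5/4·(g−p) = 5/4·(-9,18) = (-11.2500,22.5000)
o1: d²=194 > ρ²=37 → inactive
o2: d²=233 > ρ²=37 → inactive
o3: d²=173 > ρ²=37 → inactive
o4: d²=25 ≤ ρ²=37; F_rep = 18·(5,0)/25² = (0.1440,0.0000)
F = F_att + ΣF_rep = (-11.1060,22.5000)
Δp = p'−p = (-0.5553,1.1250); α = Δx/Fx = (-5553/10000) / (-5553/500) = 1/20
check: Δy/Fy = (9/8) / (45/2) = 1/20 ✓

α = 1/20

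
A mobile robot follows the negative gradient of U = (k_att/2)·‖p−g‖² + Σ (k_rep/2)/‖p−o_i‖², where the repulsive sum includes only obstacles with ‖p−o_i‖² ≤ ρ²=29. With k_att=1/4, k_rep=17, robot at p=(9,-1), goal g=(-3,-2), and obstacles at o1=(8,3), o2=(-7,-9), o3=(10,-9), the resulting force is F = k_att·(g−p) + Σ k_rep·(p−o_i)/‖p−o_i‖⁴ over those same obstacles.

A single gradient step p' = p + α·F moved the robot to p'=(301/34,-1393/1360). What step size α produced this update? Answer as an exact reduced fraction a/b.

F_att = 1/4·(g−p) = 1/4·(-12,-1) = (-3.0000,-0.2500)
o1: d²=17 ≤ ρ²=29; F_rep = 17·(1,-4)/17² = (0.0588,-0.2353)
o2: d²=320 > ρ²=29 → inactive
o3: d²=65 > ρ²=29 → inactive
F = F_att + ΣF_rep = (-2.9412,-0.4853)
Δp = p'−p = (-0.1471,-0.0243); α = Δx/Fx = (-5/34) / (-50/17) = 1/20
check: Δy/Fy = (-33/1360) / (-33/68) = 1/20 ✓

α = 1/20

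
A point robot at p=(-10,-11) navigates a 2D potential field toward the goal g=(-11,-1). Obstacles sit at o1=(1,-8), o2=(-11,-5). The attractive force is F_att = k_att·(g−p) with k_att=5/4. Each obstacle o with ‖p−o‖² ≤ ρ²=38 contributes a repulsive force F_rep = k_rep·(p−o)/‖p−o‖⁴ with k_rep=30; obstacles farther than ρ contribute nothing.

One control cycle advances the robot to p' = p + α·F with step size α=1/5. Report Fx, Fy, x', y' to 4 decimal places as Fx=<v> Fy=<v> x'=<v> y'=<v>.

Fx=-1.2281 Fy=12.3685 x'=-10.2456 y'=-8.5263

F_att = 5/4·(g−p) = 5/4·(-1,10) = (-1.2500,12.5000)
o1: d²=130 > ρ²=38 → inactive
o2: d²=37 ≤ ρ²=38; F_rep = 30·(1,-6)/37² = (0.0219,-0.1315)
F = F_att + ΣF_rep = (-1.2281,12.3685)
p' = p + 1/5·F = (-10.2456,-8.5263)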